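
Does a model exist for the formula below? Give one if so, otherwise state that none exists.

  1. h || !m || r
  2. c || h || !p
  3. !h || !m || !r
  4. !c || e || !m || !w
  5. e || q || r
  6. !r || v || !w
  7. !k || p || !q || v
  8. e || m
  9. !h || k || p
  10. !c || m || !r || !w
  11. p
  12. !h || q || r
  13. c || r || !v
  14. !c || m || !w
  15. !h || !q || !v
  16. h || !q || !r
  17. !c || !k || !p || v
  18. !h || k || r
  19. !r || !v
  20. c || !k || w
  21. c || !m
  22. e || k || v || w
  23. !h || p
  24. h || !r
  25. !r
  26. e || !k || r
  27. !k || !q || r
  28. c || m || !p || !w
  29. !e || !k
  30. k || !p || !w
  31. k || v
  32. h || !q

e=T, m=F, h=F, q=F, p=T, c=T, w=F, v=T, r=F, k=F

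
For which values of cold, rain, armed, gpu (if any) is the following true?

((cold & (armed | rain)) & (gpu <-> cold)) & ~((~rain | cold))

Case cold = True: the conjunct ~((~rain | cold)) becomes ~((~rain | True)) = False.
Case cold = False: the conjunct cold is False.
Both cases fail — unsatisfiable.

Unsatisfiable — no assignment works.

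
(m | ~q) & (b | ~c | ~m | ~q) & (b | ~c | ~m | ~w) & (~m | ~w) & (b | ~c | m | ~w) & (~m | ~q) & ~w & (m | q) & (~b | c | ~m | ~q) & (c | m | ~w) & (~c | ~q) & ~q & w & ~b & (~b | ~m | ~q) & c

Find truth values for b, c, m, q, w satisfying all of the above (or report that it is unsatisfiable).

Unsatisfiable — no assignment works.

Case w = True:
  Clause (~w) is falsified — contradiction.
Case w = False:
  Clause (w) is falsified — contradiction.
Both cases fail, so the formula is unsatisfiable.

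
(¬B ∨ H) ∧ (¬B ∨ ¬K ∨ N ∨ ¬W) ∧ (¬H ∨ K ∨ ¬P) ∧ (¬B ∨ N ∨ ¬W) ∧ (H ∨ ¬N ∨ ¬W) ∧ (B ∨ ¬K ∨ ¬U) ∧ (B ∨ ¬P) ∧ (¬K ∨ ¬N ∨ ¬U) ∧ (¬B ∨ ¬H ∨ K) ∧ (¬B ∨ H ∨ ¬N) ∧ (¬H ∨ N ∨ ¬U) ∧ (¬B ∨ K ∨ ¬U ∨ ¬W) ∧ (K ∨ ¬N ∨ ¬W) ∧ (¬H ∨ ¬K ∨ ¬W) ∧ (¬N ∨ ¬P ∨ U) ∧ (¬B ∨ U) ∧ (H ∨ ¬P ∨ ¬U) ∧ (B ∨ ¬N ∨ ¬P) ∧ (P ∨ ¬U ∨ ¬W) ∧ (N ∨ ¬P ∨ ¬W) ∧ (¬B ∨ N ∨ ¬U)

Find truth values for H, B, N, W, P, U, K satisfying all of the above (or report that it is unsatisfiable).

Set H = False.
  then (¬B ∨ H) forces B = False.
  then (B ∨ ¬P) forces P = False.
Set N = True.
  then (H ∨ ¬N ∨ ¬W) forces W = False.
Set U = True.
  then (B ∨ ¬K ∨ ¬U) forces K = False.
All clauses satisfied.

H=F, B=F, N=T, W=F, P=F, U=T, K=F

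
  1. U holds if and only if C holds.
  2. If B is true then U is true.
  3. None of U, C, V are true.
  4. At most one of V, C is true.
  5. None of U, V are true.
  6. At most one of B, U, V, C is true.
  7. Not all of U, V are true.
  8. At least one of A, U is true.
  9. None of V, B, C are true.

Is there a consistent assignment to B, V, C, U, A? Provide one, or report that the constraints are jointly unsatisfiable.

B = False, V = False, C = False, U = False, A = True

  (1) U=F, C=F — same ✓
  (2) B=F ⇒ U: vacuous ✓
  (3) {U, C, V}: 0 true — none ✓
  (4) {V, C}: 0 true — at most one ✓
  (5) {U, V}: 0 true — none ✓
  (6) {B, U, V, C}: 0 true — at most one ✓
  (7) {U, V}: 0/2 true — not all ✓
  (8) {A, U}: 1 true — at least one ✓
  (9) {V, B, C}: 0 true — none ✓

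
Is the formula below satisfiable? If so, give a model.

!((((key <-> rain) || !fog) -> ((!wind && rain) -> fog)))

wind = False, rain = True, fog = False, key = True

  !((((key <-> rain) || !fog) -> ((!wind && rain) -> fog))) = True
    ((key <-> rain) || !fog) -> ((!wind && rain) -> fog) = False
      (key <-> rain) || !fog = True
        key <-> rain = True
        !fog = True
      (!wind && rain) -> fog = False
        !wind && rain = True
          !wind = True
The formula evaluates to True.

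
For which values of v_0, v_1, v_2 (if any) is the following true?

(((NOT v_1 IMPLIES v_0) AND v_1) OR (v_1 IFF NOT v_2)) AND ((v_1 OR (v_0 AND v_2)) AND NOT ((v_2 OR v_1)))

Case v_1 = True: the conjunct NOT ((v_2 OR v_1)) becomes NOT ((v_2 OR True)) = False.
Case v_1 = False: the formula simplifies to v_2 AND ((v_0 AND v_2) AND NOT v_2).
  v_2 = True: the conjunct NOT v_2 is False.
  v_2 = False: the conjunct v_2 is False.
Both cases fail — unsatisfiable.

Unsatisfiable — no assignment works.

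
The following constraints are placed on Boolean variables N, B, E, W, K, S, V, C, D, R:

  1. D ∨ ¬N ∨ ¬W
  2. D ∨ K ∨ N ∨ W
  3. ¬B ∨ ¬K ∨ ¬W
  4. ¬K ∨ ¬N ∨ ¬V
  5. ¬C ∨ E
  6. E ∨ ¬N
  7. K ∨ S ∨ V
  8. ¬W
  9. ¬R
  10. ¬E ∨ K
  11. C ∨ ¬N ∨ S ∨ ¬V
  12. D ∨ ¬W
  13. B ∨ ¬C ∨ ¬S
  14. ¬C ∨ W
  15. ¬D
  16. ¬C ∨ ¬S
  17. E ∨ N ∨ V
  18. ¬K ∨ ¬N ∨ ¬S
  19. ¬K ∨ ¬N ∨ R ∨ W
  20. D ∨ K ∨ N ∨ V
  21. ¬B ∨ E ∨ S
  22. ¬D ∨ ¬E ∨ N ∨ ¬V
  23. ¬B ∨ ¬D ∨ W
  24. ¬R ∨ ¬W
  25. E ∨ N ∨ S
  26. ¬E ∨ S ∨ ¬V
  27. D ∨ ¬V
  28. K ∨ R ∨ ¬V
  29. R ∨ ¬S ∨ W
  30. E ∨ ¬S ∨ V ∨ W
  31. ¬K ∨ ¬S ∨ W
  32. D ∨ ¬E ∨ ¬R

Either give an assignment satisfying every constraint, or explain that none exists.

N=F, B=F, E=T, W=F, K=T, S=F, V=F, C=F, D=F, R=F

Unit clause (¬W) forces W = False.
Unit clause (¬R) forces R = False.
In (¬C ∨ W) only ¬C is left, so C = False.
Unit clause (¬D) forces D = False.
In (D ∨ ¬V) only ¬V is left, so V = False.
In (R ∨ ¬S ∨ W) only ¬S is left, so S = False.
In (K ∨ S ∨ V) only K is left, so K = True.
In (¬K ∨ ¬N ∨ R ∨ W) only ¬N is left, so N = False.
In (E ∨ N ∨ S) only E is left, so E = True.
Set B = False.
All clauses satisfied.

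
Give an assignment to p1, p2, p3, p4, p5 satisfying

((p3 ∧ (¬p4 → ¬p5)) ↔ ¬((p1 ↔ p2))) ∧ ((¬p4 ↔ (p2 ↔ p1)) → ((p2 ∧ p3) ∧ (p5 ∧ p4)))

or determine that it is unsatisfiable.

p1=F, p2=F, p3=F, p4=T, p5=T

  (p3 ∧ (¬p4 → ¬p5)) ↔ ¬((p1 ↔ p2)) = True
    p3 ∧ (¬p4 → ¬p5) = False
      ¬p4 → ¬p5 = True
        ¬p4 = False
        ¬p5 = False
    ¬((p1 ↔ p2)) = False
      p1 ↔ p2 = True
  (¬p4 ↔ (p2 ↔ p1)) → ((p2 ∧ p3) ∧ (p5 ∧ p4)) = True
    ¬p4 ↔ (p2 ↔ p1) = False
      ¬p4 = False
      p2 ↔ p1 = True
    (p2 ∧ p3) ∧ (p5 ∧ p4) = False
      p2 ∧ p3 = False
      p5 ∧ p4 = True
Both conjuncts True, so the formula holds.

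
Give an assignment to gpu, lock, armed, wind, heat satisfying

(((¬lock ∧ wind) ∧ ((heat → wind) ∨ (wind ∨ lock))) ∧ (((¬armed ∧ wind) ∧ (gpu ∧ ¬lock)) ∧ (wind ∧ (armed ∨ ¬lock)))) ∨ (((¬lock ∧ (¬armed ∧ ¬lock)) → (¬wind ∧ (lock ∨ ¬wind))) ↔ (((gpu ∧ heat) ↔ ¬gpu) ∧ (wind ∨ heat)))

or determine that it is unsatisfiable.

gpu = False, lock = False, armed = False, wind = True, heat = True

  (((¬lock ∧ wind) ∧ ((heat → wind) ∨ (wind ∨ lock))) ∧ (((¬armed ∧ wind) ∧ (gpu ∧ ¬lock)) ∧ (wind ∧ (armed ∨ ¬lock)))) ∨ (((¬lock ∧ (¬armed ∧ ¬lock)) → (¬wind ∧ (lock ∨ ¬wind))) ↔ (((gpu ∧ heat) ↔ ¬gpu) ∧ (wind ∨ heat))) = True
    ((¬lock ∧ wind) ∧ ((heat → wind) ∨ (wind ∨ lock))) ∧ (((¬armed ∧ wind) ∧ (gpu ∧ ¬lock)) ∧ (wind ∧ (armed ∨ ¬lock))) = False
      (¬lock ∧ wind) ∧ ((heat → wind) ∨ (wind ∨ lock)) = True
        ¬lock ∧ wind = True
          ¬lock = True
        (heat → wind) ∨ (wind ∨ lock) = True
          heat → wind = True
          wind ∨ lock = True
      ((¬armed ∧ wind) ∧ (gpu ∧ ¬lock)) ∧ (wind ∧ (armed ∨ ¬lock)) = False
        (¬armed ∧ wind) ∧ (gpu ∧ ¬lock) = False
          ¬armed ∧ wind = True
            ¬armed = True
          gpu ∧ ¬lock = False
            ¬lock = True
        wind ∧ (armed ∨ ¬lock) = True
          armed ∨ ¬lock = True
            ¬lock = True
    ((¬lock ∧ (¬armed ∧ ¬lock)) → (¬wind ∧ (lock ∨ ¬wind))) ↔ (((gpu ∧ heat) ↔ ¬gpu) ∧ (wind ∨ heat)) = True
      (¬lock ∧ (¬armed ∧ ¬lock)) → (¬wind ∧ (lock ∨ ¬wind)) = False
        ¬lock ∧ (¬armed ∧ ¬lock) = True
          ¬lock = True
          ¬armed ∧ ¬lock = True
            ¬armed = True
            ¬lock = True
        ¬wind ∧ (lock ∨ ¬wind) = False
          ¬wind = False
          lock ∨ ¬wind = False
            ¬wind = False
      ((gpu ∧ heat) ↔ ¬gpu) ∧ (wind ∨ heat) = False
        (gpu ∧ heat) ↔ ¬gpu = False
          gpu ∧ heat = False
          ¬gpu = True
        wind ∨ heat = True
The formula evaluates to True.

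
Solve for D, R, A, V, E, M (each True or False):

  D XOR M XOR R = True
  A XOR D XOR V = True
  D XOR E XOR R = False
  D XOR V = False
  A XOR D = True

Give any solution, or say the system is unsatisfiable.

D = False, R = False, A = True, V = False, E = False, M = True

D XOR M XOR R = F XOR T XOR F = True ✓
A XOR D XOR V = T XOR F XOR F = True ✓
D XOR E XOR R = F XOR F XOR F = False ✓
D XOR V = F XOR F = False ✓
A XOR D = T XOR F = True ✓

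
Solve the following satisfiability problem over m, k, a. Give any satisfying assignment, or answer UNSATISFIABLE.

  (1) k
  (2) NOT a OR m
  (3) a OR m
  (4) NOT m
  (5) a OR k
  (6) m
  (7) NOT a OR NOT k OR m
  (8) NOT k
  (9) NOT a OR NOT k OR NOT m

UNSATISFIABLE

Case m = True:
  Clause (NOT m) is falsified — contradiction.
Case m = False:
  Clause (m) is falsified — contradiction.
Both cases fail, so the formula is unsatisfiable.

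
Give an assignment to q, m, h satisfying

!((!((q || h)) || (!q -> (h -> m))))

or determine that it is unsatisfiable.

q=F, m=F, h=T

  !((!((q || h)) || (!q -> (h -> m)))) = True
    !((q || h)) || (!q -> (h -> m)) = False
      !((q || h)) = False
        q || h = True
      !q -> (h -> m) = False
        !q = True
        h -> m = False
The formula evaluates to True.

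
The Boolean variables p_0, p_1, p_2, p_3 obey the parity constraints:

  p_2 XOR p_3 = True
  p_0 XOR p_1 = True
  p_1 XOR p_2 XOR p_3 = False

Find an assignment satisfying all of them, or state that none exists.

p_0 = False, p_1 = True, p_2 = True, p_3 = False

p_2 XOR p_3 = T XOR F = True ✓
p_0 XOR p_1 = F XOR T = True ✓
p_1 XOR p_2 XOR p_3 = T XOR T XOR F = False ✓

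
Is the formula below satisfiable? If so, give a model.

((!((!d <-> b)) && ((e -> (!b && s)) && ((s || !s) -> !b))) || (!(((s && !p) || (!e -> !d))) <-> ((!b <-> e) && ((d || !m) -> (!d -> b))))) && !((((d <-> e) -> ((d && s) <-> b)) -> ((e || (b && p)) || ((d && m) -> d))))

Unsatisfiable

The conjunct !((((d <-> e) -> ((d && s) <-> b)) -> ((e || (b && p)) || ((d && m) -> d)))) is unsatisfiable on its own:
  d = True: this becomes !(((e -> (s <-> b)) -> True)) = False.
  d = False: this becomes !(((!e -> !b) -> True)) = False.
So the whole conjunction is unsatisfiable.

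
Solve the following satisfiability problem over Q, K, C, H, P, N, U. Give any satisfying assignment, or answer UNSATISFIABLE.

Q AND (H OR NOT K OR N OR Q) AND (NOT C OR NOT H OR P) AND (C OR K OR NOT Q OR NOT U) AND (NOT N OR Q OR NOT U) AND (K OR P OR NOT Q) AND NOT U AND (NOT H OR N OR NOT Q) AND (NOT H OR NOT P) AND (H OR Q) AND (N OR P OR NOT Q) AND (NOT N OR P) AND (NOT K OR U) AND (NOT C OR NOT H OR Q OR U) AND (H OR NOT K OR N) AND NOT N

Unit clause (Q) forces Q = True.
Unit clause (NOT U) forces U = False.
In (NOT K OR U) only NOT K is left, so K = False.
Unit clause (NOT N) forces N = False.
In (K OR P OR NOT Q) only P is left, so P = True.
In (NOT H OR N OR NOT Q) only NOT H is left, so H = False.
Set C = True.
All clauses satisfied.

Q = True, K = False, C = True, H = False, P = True, N = False, U = False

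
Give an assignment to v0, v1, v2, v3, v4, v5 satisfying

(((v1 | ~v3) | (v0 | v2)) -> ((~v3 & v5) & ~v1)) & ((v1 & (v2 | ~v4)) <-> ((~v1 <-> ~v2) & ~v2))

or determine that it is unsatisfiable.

v0=F; v1=F; v2=T; v3=F; v4=T; v5=T

  ((v1 | ~v3) | (v0 | v2)) -> ((~v3 & v5) & ~v1) = True
    (v1 | ~v3) | (v0 | v2) = True
      v1 | ~v3 = True
        ~v3 = True
      v0 | v2 = True
    (~v3 & v5) & ~v1 = True
      ~v3 & v5 = True
        ~v3 = True
      ~v1 = True
  (v1 & (v2 | ~v4)) <-> ((~v1 <-> ~v2) & ~v2) = True
    v1 & (v2 | ~v4) = False
      v2 | ~v4 = True
        ~v4 = False
    (~v1 <-> ~v2) & ~v2 = False
      ~v1 <-> ~v2 = False
        ~v1 = True
        ~v2 = False
      ~v2 = False
Both conjuncts True, so the formula holds.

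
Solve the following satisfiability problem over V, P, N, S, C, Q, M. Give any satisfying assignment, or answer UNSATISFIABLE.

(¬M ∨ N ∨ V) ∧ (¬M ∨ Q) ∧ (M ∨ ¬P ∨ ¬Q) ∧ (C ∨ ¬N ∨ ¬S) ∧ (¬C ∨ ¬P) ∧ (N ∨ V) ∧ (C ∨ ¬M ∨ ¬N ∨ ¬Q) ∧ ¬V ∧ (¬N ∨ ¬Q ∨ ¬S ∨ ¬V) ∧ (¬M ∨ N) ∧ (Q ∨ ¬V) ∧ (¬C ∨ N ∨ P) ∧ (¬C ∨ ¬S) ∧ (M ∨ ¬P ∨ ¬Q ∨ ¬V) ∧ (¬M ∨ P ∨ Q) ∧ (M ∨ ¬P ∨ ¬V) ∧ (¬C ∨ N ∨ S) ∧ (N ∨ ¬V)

Unit clause (¬V) forces V = False.
In (N ∨ V) only N is left, so N = True.
Set P = False.
Try S = True:
  (C ∨ ¬N ∨ ¬S) forces C = True.
  clause (¬C ∨ ¬S) is falsified — backtrack.
So S = False.
Set C = False.
Set Q = False.
  then (¬M ∨ Q) forces M = False.
All clauses satisfied.

V=F, P=F, N=T, S=F, C=F, Q=F, M=F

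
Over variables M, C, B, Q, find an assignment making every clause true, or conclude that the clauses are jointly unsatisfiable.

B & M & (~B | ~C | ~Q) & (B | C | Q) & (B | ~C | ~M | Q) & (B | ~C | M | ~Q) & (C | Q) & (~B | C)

M = True, C = True, B = True, Q = False

Unit clause (B) forces B = True.
Unit clause (M) forces M = True.
In (~B | C) only C is left, so C = True.
In (~B | ~C | ~Q) only ~Q is left, so Q = False.
Check each clause:
  (B): B holds.
  (M): M holds.
  (~B | ~C | ~Q): ~Q holds.
  (B | C | Q): B holds.
  (B | ~C | ~M | Q): B holds.
  (B | ~C | M | ~Q): B holds.
  (C | Q): C holds.
  (~B | C): C holds.
All clauses satisfied.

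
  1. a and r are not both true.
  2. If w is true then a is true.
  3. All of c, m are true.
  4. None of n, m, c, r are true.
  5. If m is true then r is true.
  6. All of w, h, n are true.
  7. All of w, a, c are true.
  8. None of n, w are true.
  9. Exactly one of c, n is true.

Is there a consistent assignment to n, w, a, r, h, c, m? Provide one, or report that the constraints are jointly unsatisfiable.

Case n = True:
  Constraint (4) is violated (n=T) — contradiction.
Case n = False:
  Constraint (6) is violated (n=F) — contradiction.
Both cases fail — unsatisfiable.

UNSATISFIABLE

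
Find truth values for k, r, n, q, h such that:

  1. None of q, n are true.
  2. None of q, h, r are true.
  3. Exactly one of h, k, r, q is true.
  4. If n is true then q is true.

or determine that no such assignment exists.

k: True; r: False; n: False; q: False; h: False

  (1) {q, n}: 0 true — none ✓
  (2) {q, h, r}: 0 true — none ✓
  (3) {h, k, r, q}: 1 true — exactly one ✓
  (4) n=F ⇒ q: vacuous ✓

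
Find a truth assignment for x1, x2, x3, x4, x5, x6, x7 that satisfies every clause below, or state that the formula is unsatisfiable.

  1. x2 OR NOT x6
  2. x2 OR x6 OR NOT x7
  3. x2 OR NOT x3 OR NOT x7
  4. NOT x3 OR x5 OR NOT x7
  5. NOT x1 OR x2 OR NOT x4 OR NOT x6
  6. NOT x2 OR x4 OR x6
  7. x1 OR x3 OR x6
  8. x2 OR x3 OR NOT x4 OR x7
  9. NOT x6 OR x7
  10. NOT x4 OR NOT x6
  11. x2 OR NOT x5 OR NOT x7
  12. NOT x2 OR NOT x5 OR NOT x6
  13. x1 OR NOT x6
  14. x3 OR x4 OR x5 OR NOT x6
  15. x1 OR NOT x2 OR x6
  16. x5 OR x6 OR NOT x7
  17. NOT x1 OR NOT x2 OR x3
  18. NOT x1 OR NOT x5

x1=F, x2=F, x3=T, x4=F, x5=F, x6=F, x7=F

Set x1 = False.
  then (x1 OR NOT x6) forces x6 = False.
  then (x1 OR NOT x2 OR x6) forces x2 = False.
  then (x2 OR x6 OR NOT x7) forces x7 = False.
  then (x1 OR x3 OR x6) forces x3 = True.
Set x4 = False.
Set x5 = False.
All clauses satisfied.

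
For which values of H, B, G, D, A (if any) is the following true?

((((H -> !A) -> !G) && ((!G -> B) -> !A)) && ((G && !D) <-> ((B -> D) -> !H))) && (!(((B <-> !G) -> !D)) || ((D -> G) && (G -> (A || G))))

H: True, B: False, G: False, D: False, A: True

  (((H -> !A) -> !G) && ((!G -> B) -> !A)) && ((G && !D) <-> ((B -> D) -> !H)) = True
    ((H -> !A) -> !G) && ((!G -> B) -> !A) = True
      (H -> !A) -> !G = True
        H -> !A = False
          !A = False
        !G = True
      (!G -> B) -> !A = True
        !G -> B = False
          !G = True
        !A = False
    (G && !D) <-> ((B -> D) -> !H) = True
      G && !D = False
        !D = True
      (B -> D) -> !H = False
        B -> D = True
        !H = False
  !(((B <-> !G) -> !D)) || ((D -> G) && (G -> (A || G))) = True
    !(((B <-> !G) -> !D)) = False
      (B <-> !G) -> !D = True
        B <-> !G = False
          !G = True
        !D = True
    (D -> G) && (G -> (A || G)) = True
      D -> G = True
      G -> (A || G) = True
        A || G = True
Both conjuncts True, so the formula holds.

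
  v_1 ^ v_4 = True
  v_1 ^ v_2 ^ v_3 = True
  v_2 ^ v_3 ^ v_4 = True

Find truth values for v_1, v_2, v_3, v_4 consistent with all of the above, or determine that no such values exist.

Unsatisfiable — no assignment works.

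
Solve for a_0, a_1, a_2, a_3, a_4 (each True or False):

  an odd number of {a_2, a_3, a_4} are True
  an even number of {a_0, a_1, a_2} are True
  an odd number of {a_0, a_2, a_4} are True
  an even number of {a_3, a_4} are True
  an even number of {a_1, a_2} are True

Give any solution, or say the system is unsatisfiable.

a_0 = False, a_1 = True, a_2 = True, a_3 = False, a_4 = False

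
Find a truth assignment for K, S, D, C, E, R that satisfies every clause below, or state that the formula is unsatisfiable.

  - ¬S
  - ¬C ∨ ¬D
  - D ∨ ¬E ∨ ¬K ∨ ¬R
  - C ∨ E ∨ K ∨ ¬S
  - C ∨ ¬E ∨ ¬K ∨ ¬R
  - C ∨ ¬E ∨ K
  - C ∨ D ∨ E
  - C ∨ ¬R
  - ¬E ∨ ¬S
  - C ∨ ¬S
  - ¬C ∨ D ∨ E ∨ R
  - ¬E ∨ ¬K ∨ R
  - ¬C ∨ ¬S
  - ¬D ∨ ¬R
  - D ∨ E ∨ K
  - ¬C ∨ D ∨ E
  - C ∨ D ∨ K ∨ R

Unit clause (¬S) forces S = False.
Set K = True.
Set D = True.
  then (¬C ∨ ¬D) forces C = False.
  then (C ∨ ¬R) forces R = False.
  then (¬E ∨ ¬K ∨ R) forces E = False.
All clauses satisfied.

K=T, S=F, D=T, C=F, E=F, R=F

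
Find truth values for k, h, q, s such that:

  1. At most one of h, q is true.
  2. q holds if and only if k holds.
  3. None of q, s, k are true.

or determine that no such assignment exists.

k: False, h: True, q: False, s: False

  (1) {h, q}: 1 true — at most one ✓
  (2) q=F, k=F — same ✓
  (3) {q, s, k}: 0 true — none ✓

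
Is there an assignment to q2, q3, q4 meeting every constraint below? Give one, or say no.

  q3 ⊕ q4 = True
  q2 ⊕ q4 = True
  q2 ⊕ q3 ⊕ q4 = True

q2=F, q3=F, q4=T

q3 ⊕ q4 = F ⊕ T = True ✓
q2 ⊕ q4 = F ⊕ T = True ✓
q2 ⊕ q3 ⊕ q4 = F ⊕ F ⊕ T = True ✓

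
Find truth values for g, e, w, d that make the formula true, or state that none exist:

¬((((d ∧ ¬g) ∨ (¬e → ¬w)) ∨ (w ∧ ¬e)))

Case e = True: the formula becomes ¬((True ∨ False)) = False.
Case e = False: the formula simplifies to ¬((((d ∧ ¬g) ∨ ¬w) ∨ w)).
  w = True: this becomes ¬(((d ∧ ¬g) ∨ True)) = False.
  w = False: this becomes ¬((True ∨ False)) = False.
Both cases fail — unsatisfiable.

The formula is unsatisfiable.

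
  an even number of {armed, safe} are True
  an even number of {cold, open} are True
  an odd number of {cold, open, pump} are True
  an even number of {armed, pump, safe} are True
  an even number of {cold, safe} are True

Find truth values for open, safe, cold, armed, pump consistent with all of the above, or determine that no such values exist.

Adding constraints 1, 2, 3, 4 mod 2: every variable appears an even number of times on the left, so the left side is 0.
But the right sides sum to 1 (mod 2). 0 ≠ 1 — the system is inconsistent.

Unsatisfiable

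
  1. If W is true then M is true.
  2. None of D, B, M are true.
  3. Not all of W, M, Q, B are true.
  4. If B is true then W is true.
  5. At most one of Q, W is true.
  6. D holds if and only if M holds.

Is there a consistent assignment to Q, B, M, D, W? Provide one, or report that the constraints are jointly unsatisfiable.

Q: True, B: False, M: False, D: False, W: False

  (1) W=F ⇒ M: vacuous ✓
  (2) {D, B, M}: 0 true — none ✓
  (3) {W, M, Q, B}: 1/4 true — not all ✓
  (4) B=F ⇒ W: vacuous ✓
  (5) {Q, W}: 1 true — at most one ✓
  (6) D=F, M=F — same ✓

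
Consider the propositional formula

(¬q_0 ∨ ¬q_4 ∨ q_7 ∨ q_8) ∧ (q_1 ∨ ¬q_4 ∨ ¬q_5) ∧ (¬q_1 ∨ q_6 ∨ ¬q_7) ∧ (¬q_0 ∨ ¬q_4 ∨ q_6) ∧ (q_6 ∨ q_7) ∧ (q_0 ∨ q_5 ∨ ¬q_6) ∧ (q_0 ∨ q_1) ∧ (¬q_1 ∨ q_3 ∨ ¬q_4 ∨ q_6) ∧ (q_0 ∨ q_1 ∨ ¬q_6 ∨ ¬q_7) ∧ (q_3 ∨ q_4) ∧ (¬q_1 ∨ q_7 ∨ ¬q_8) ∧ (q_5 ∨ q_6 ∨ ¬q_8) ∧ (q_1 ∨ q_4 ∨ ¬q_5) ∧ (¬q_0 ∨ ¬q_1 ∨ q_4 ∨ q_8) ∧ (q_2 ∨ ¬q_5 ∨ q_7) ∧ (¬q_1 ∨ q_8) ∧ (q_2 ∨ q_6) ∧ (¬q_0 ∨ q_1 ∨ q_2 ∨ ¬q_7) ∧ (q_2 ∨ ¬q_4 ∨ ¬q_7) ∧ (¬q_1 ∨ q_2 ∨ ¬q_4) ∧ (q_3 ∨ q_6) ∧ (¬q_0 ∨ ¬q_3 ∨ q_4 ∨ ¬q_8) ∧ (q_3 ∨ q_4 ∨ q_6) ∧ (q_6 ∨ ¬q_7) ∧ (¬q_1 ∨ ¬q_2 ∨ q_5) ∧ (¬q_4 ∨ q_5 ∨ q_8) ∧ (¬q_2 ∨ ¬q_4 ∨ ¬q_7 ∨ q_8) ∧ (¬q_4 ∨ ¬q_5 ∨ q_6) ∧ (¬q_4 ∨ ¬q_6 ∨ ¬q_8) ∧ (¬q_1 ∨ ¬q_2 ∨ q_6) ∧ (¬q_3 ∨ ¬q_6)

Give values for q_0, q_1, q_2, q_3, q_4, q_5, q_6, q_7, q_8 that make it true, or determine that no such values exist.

No satisfying assignment exists.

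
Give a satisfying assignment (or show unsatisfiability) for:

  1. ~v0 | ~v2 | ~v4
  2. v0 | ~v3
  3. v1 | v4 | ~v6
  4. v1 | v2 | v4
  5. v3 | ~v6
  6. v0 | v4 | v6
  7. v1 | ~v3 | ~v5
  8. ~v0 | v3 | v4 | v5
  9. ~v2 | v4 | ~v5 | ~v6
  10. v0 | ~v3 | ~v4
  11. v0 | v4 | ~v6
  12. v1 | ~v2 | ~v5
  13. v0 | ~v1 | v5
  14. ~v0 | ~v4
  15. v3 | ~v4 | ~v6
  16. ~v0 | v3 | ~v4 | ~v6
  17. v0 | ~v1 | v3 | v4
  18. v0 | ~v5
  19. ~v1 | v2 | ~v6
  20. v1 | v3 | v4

v0 = True, v1 = False, v2 = True, v3 = True, v4 = False, v5 = False, v6 = False

Set v0 = True.
  then (~v0 | ~v4) forces v4 = False.
Set v1 = False.
  then (v1 | v4 | ~v6) forces v6 = False.
  then (v1 | v2 | v4) forces v2 = True.
  then (v1 | ~v2 | ~v5) forces v5 = False.
  then (v1 | v3 | v4) forces v3 = True.
All clauses satisfied.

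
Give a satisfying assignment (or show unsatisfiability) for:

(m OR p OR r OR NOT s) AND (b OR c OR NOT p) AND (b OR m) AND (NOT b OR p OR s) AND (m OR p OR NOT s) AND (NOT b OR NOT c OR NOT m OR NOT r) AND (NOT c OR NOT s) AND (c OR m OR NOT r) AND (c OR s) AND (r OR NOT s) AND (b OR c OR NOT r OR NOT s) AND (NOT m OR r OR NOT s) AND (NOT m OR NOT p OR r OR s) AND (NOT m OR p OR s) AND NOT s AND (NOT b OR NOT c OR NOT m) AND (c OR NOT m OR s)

r = True, m = True, b = False, p = True, c = True, s = False

Unit clause (NOT s) forces s = False.
In (c OR s) only c is left, so c = True.
Set r = True.
Set m = True.
  then (NOT b OR NOT c OR NOT m OR NOT r) forces b = False.
  then (NOT m OR p OR s) forces p = True.
All clauses satisfied.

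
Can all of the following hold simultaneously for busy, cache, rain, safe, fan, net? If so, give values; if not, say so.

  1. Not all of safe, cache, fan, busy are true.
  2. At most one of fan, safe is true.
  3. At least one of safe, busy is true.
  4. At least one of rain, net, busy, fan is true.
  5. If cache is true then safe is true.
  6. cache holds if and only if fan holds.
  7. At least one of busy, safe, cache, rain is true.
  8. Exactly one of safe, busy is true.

busy = False; cache = False; rain = True; safe = True; fan = False; net = False

  (1) {safe, cache, fan, busy}: 1/4 true — not all ✓
  (2) {fan, safe}: 1 true — at most one ✓
  (3) {safe, busy}: 1 true — at least one ✓
  (4) {rain, net, busy, fan}: 1 true — at least one ✓
  (5) cache=F ⇒ safe: vacuous ✓
  (6) cache=F, fan=F — same ✓
  (7) {busy, safe, cache, rain}: 2 true — at least one ✓
  (8) {safe, busy}: 1 true — exactly one ✓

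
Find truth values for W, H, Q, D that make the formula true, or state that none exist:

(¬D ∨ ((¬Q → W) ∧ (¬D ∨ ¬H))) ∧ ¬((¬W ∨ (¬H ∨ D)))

W: True, H: True, Q: False, D: False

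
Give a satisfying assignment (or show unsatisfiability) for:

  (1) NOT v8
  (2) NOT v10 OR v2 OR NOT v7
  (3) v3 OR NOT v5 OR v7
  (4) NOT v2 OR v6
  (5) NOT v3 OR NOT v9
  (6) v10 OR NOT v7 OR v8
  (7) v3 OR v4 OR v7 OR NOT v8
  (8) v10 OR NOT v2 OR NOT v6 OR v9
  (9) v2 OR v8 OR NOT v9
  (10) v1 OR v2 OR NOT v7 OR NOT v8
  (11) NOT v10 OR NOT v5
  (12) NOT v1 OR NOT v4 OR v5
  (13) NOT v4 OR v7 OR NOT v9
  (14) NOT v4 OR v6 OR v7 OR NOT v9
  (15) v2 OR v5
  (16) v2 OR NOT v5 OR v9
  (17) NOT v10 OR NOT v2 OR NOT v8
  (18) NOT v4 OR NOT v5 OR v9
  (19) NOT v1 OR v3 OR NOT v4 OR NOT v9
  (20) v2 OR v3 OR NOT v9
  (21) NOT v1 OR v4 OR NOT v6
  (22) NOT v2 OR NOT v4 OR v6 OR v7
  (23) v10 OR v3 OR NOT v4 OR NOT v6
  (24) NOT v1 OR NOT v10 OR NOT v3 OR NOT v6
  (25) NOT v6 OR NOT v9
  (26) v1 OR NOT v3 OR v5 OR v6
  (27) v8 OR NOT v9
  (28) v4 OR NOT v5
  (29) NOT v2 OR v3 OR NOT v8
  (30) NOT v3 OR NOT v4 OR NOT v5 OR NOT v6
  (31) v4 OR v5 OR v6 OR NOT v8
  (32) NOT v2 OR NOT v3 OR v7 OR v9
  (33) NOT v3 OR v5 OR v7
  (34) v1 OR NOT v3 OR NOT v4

Unit clause (NOT v8) forces v8 = False.
In (v8 OR NOT v9) only NOT v9 is left, so v9 = False.
Set v1 = False.
Set v2 = True.
  then (NOT v2 OR v6) forces v6 = True.
  then (v10 OR NOT v2 OR NOT v6 OR v9) forces v10 = True.
  then (NOT v10 OR NOT v5) forces v5 = False.
Set v3 = False.
Set v4 = True.
Set v7 = False.
All clauses satisfied.

v1: False, v2: True, v3: False, v4: True, v5: False, v6: True, v7: False, v8: False, v9: False, v10: True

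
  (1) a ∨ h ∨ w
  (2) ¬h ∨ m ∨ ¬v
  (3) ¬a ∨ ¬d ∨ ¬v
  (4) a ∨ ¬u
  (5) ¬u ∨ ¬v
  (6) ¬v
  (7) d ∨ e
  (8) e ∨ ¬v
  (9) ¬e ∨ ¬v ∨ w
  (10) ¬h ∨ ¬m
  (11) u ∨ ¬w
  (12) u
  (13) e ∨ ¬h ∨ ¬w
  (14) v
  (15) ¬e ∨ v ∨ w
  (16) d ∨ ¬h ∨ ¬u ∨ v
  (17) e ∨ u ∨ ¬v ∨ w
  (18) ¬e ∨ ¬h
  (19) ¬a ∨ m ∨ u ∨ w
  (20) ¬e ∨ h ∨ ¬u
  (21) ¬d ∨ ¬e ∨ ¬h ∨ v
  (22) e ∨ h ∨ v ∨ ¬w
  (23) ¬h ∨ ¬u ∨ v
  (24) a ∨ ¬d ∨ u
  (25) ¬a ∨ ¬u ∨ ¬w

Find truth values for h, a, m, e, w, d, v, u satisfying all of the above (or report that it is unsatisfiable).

Unsatisfiable

Case v = True:
  Clause (¬v) is falsified — contradiction.
Case v = False:
  Clause (v) is falsified — contradiction.
Both cases fail, so the formula is unsatisfiable.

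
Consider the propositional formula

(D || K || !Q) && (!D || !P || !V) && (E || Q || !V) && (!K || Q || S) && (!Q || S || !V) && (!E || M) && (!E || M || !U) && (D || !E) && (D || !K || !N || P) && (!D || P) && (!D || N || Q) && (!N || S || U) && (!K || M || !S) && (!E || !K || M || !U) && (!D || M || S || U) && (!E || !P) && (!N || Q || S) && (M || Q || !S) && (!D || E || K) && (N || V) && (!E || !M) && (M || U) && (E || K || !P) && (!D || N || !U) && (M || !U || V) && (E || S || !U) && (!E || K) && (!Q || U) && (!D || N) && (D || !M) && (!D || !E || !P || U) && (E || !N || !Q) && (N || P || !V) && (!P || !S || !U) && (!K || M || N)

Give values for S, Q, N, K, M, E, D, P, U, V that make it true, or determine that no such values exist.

S=T, Q=F, N=T, K=T, M=T, E=F, D=T, P=T, U=F, V=F

Set S = True.
Set Q = False.
  then (M || Q || !S) forces M = True.
  then (!E || !M) forces E = False.
  then (D || !M) forces D = True.
  then (E || Q || !V) forces V = False.
  then (!D || P) forces P = True.
  then (!D || N || Q) forces N = True.
  then (!D || E || K) forces K = True.
  then (!P || !S || !U) forces U = False.
All clauses satisfied.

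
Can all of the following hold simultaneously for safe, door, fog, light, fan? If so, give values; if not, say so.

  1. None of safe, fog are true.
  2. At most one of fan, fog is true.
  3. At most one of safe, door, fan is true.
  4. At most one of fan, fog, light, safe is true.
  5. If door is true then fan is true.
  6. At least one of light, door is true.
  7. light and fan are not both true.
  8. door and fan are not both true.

safe: False, door: False, fog: False, light: True, fan: False

  (1) {safe, fog}: 0 true — none ✓
  (2) {fan, fog}: 0 true — at most one ✓
  (3) {safe, door, fan}: 0 true — at most one ✓
  (4) {fan, fog, light, safe}: 1 true — at most one ✓
  (5) door=F ⇒ fan: vacuous ✓
  (6) {light, door}: 1 true — at least one ✓
  (7) light=T, fan=F — not both ✓
  (8) door=F, fan=F — not both ✓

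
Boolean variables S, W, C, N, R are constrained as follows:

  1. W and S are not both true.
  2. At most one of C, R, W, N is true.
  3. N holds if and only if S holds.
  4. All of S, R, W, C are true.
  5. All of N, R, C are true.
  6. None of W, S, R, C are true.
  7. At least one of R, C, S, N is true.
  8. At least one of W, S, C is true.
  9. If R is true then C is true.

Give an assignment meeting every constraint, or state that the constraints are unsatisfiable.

Unsatisfiable — no assignment works.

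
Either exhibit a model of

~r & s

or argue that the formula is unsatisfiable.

r = False, s = True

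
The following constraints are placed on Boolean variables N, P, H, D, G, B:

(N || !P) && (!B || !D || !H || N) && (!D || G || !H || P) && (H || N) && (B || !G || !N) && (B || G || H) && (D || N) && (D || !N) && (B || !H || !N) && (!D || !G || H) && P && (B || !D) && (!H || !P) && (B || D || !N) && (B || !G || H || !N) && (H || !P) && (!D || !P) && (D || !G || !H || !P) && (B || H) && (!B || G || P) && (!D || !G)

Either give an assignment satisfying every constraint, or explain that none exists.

Case P = True:
  (N || !P) forces N = True.
  (D || !N) forces D = True.
  Clause (!D || !P) is falsified — contradiction.
Case P = False:
  Clause (P) is falsified — contradiction.
Both cases fail, so the formula is unsatisfiable.

UNSATISFIABLE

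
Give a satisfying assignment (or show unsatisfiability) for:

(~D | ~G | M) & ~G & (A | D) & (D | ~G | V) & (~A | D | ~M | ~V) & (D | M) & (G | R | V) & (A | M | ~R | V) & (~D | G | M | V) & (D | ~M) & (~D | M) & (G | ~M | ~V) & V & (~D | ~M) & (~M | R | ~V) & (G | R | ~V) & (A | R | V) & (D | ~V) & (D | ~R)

Case G = True:
  Clause (~G) is falsified — contradiction.
Case G = False:
  (V) forces V = True.
  (G | ~M | ~V) forces M = False.
  (D | M) forces D = True.
  Clause (~D | M) is falsified — contradiction.
Both cases fail, so the formula is unsatisfiable.

Unsatisfiable — no assignment works.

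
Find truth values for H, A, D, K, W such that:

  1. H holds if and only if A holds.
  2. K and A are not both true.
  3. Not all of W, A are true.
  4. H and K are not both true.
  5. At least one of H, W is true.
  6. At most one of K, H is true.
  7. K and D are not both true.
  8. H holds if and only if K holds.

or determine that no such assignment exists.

H = False, A = False, D = True, K = False, W = True

  (1) H=F, A=F — same ✓
  (2) K=F, A=F — not both ✓
  (3) {W, A}: 1/2 true — not all ✓
  (4) H=F, K=F — not both ✓
  (5) {H, W}: 1 true — at least one ✓
  (6) {K, H}: 0 true — at most one ✓
  (7) K=F, D=T — not both ✓
  (8) H=F, K=F — same ✓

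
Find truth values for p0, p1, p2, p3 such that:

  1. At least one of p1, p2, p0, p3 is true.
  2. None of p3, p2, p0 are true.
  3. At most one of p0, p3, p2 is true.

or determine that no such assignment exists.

p0 = False, p1 = True, p2 = False, p3 = False

  (1) {p1, p2, p0, p3}: 1 true — at least one ✓
  (2) {p3, p2, p0}: 0 true — none ✓
  (3) {p0, p3, p2}: 0 true — at most one ✓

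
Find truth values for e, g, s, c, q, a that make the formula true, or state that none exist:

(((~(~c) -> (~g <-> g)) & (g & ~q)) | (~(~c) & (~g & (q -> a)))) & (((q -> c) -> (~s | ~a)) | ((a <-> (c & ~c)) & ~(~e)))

e = True; g = True; s = True; c = False; q = False; a = False

  ((~(~c) -> (~g <-> g)) & (g & ~q)) | (~(~c) & (~g & (q -> a))) = True
    (~(~c) -> (~g <-> g)) & (g & ~q) = True
      ~(~c) -> (~g <-> g) = True
        ~(~c) = False
          ~c = True
        ~g <-> g = False
          ~g = False
      g & ~q = True
        ~q = True
    ~(~c) & (~g & (q -> a)) = False
      ~(~c) = False
        ~c = True
      ~g & (q -> a) = False
        ~g = False
        q -> a = True
  ((q -> c) -> (~s | ~a)) | ((a <-> (c & ~c)) & ~(~e)) = True
    (q -> c) -> (~s | ~a) = True
      q -> c = True
      ~s | ~a = True
        ~s = False
        ~a = True
    (a <-> (c & ~c)) & ~(~e) = True
      a <-> (c & ~c) = True
        c & ~c = False
          ~c = True
      ~(~e) = True
        ~e = False
Both conjuncts True, so the formula holds.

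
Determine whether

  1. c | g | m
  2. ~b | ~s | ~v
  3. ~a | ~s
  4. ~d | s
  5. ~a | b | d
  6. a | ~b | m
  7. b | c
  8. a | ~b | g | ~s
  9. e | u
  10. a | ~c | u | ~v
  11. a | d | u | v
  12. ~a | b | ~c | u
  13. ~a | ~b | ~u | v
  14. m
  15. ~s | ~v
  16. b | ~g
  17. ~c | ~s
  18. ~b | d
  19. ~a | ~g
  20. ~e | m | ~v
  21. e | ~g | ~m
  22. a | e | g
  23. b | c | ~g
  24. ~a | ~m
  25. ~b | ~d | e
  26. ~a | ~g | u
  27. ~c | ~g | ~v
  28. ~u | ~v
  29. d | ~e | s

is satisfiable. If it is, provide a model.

Unit clause (m) forces m = True.
In (~a | ~m) only ~a is left, so a = False.
Set u = False.
  then (e | u) forces e = True.
Try s = False:
  (~d | s) forces d = False.
  clause (d | ~e | s) is falsified — backtrack.
So s = True.
  then (~s | ~v) forces v = False.
  then (~c | ~s) forces c = False.
  then (b | c) forces b = True.
  then (a | ~b | g | ~s) forces g = True.
  then (a | d | u | v) forces d = True.
All clauses satisfied.

u: False, s: True, v: False, m: True, b: True, d: True, c: False, a: False, e: True, g: True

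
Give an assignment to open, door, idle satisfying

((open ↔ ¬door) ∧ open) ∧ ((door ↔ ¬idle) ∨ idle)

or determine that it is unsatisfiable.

open = True; door = False; idle = True

  (open ↔ ¬door) ∧ open = True
    open ↔ ¬door = True
      ¬door = True
  (door ↔ ¬idle) ∨ idle = True
    door ↔ ¬idle = True
      ¬idle = False
Both conjuncts True, so the formula holds.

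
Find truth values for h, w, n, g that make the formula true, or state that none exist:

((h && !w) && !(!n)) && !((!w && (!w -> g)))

h=T, w=F, n=T, g=F

  (h && !w) && !(!n) = True
    h && !w = True
      !w = True
    !(!n) = True
      !n = False
  !((!w && (!w -> g))) = True
    !w && (!w -> g) = False
      !w = True
      !w -> g = False
        !w = True
Both conjuncts True, so the formula holds.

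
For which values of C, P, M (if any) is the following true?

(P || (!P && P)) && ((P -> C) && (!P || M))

C = True; P = True; M = True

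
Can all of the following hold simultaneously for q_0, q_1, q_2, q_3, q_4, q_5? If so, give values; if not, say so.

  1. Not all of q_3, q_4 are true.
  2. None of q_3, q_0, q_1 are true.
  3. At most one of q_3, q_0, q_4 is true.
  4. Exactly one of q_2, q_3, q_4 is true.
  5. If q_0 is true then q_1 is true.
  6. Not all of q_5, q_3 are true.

q_0=F; q_1=F; q_2=F; q_3=F; q_4=T; q_5=T

  (1) {q_3, q_4}: 1/2 true — not all ✓
  (2) {q_3, q_0, q_1}: 0 true — none ✓
  (3) {q_3, q_0, q_4}: 1 true — at most one ✓
  (4) {q_2, q_3, q_4}: 1 true — exactly one ✓
  (5) q_0=F ⇒ q_1: vacuous ✓
  (6) {q_5, q_3}: 1/2 true — not all ✓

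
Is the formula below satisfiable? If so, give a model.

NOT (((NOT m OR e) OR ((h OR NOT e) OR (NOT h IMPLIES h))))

No satisfying assignment exists.

Case e = True: the formula becomes NOT ((True OR (h OR (NOT h IMPLIES h)))) = False.
Case e = False: the formula becomes NOT ((NOT m OR True)) = False.
Both cases fail — unsatisfiable.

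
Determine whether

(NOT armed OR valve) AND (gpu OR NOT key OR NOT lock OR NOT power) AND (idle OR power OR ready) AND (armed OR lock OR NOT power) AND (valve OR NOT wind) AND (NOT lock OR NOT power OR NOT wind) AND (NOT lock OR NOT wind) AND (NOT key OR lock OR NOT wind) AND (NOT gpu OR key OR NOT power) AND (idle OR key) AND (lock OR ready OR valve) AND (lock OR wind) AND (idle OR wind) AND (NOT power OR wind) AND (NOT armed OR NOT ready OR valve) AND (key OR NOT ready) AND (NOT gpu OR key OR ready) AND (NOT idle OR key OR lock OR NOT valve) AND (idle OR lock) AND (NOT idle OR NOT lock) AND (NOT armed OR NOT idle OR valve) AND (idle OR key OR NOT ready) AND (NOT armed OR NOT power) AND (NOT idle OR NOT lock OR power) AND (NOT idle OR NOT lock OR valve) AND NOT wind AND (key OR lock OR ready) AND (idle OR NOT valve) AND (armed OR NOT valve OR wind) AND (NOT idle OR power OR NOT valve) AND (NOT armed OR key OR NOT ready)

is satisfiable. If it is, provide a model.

The formula is unsatisfiable.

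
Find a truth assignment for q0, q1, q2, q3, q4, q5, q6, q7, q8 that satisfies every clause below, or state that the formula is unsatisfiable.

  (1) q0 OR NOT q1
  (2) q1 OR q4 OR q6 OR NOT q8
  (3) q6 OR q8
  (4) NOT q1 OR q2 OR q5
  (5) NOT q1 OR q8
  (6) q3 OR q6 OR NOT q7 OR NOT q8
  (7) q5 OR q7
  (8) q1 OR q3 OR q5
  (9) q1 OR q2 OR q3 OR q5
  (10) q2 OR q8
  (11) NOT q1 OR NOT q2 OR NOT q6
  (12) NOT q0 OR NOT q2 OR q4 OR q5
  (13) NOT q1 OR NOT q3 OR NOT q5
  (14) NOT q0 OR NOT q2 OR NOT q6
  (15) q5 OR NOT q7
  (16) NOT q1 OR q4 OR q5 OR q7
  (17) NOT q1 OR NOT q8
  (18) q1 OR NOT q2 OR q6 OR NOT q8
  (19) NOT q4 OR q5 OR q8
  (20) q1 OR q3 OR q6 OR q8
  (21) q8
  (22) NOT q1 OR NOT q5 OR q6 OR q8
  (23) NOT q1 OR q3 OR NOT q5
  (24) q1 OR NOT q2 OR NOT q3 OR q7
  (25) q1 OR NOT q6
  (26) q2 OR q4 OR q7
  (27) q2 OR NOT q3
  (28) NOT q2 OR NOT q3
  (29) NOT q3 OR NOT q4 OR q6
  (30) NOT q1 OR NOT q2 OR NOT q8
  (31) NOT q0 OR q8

q0 = False, q1 = False, q2 = False, q3 = False, q4 = True, q5 = True, q6 = False, q7 = False, q8 = True

Unit clause (q8) forces q8 = True.
In (NOT q1 OR NOT q8) only NOT q1 is left, so q1 = False.
In (q1 OR NOT q6) only NOT q6 is left, so q6 = False.
In (q1 OR q4 OR q6 OR NOT q8) only q4 is left, so q4 = True.
In (q1 OR NOT q2 OR q6 OR NOT q8) only NOT q2 is left, so q2 = False.
In (q2 OR NOT q3) only NOT q3 is left, so q3 = False.
In (q3 OR q6 OR NOT q7 OR NOT q8) only NOT q7 is left, so q7 = False.
In (q5 OR q7) only q5 is left, so q5 = True.
Set q0 = False.
All clauses satisfied.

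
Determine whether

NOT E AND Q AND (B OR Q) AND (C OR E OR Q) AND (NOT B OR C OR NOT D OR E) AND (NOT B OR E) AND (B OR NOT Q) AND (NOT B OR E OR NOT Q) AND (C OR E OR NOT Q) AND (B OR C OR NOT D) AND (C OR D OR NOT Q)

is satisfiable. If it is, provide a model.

The formula is unsatisfiable.

Case E = True:
  Clause (NOT E) is falsified — contradiction.
Case E = False:
  (Q) forces Q = True.
  (NOT B OR E) forces B = False.
  Clause (B OR NOT Q) is falsified — contradiction.
Both cases fail, so the formula is unsatisfiable.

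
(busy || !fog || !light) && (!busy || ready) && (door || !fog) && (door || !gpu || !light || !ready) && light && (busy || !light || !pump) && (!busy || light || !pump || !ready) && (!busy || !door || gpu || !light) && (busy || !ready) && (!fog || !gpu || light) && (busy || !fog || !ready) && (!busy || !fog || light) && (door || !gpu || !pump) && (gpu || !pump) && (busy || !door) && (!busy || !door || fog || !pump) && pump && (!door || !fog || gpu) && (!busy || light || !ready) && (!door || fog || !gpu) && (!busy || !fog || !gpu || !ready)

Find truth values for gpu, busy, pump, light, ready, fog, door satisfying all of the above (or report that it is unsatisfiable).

Unsatisfiable

Case pump = True:
  (light) forces light = True.
  (busy || !light || !pump) forces busy = True.
  (!busy || ready) forces ready = True.
  (gpu || !pump) forces gpu = True.
  (door || !gpu || !light || !ready) forces door = True.
  (!busy || !door || fog || !pump) forces fog = True.
  Clause (!busy || !fog || !gpu || !ready) is falsified — contradiction.
Case pump = False:
  Clause (pump) is falsified — contradiction.
Both cases fail, so the formula is unsatisfiable.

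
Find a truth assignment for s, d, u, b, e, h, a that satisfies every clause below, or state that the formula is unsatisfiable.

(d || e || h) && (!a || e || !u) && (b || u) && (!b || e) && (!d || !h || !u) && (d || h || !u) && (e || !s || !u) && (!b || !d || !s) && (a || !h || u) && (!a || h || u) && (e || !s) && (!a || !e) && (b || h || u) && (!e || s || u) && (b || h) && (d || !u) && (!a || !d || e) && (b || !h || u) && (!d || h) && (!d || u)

s: True, d: False, u: False, b: True, e: True, h: False, a: False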